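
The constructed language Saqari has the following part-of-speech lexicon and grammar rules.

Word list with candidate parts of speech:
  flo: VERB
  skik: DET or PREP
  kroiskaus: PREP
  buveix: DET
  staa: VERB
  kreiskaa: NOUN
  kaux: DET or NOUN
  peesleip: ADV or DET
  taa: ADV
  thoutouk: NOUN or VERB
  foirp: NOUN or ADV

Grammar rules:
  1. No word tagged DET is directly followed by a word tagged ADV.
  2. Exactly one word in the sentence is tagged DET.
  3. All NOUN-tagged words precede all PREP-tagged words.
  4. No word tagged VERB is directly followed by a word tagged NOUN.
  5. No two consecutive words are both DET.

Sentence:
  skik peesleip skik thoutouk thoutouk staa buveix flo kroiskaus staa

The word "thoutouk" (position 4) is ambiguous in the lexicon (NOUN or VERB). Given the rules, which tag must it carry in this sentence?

Candidates per position — 1:skik {DET,PREP}; 2:peesleip {ADV,DET}; 3:skik {DET,PREP}; 4:thoutouk {NOUN,VERB}; 5:thoutouk {NOUN,VERB}; 6:staa {VERB}; 7:buveix {DET}; 8:flo {VERB}; 9:kroiskaus {PREP}; 10:staa {VERB}.
If word 1 were DET, no tagging could satisfy rule 2; so word 1 is PREP.
If word 2 were DET, no tagging could satisfy rule 2; so word 2 is ADV.
If word 3 were DET, no tagging could satisfy rule 2; so word 3 is PREP.
If word 4 were NOUN, no tagging could satisfy rule 3; so word 4 is VERB.
If word 5 were NOUN, no tagging could satisfy rule 3; so word 5 is VERB.
The unique satisfying tagging is: PREP ADV PREP VERB VERB VERB DET VERB PREP VERB.
Verifying each rule — rule 1 satisfied; rule 2 satisfied; rule 3 satisfied; rule 4 satisfied; rule 5 satisfied.

VERB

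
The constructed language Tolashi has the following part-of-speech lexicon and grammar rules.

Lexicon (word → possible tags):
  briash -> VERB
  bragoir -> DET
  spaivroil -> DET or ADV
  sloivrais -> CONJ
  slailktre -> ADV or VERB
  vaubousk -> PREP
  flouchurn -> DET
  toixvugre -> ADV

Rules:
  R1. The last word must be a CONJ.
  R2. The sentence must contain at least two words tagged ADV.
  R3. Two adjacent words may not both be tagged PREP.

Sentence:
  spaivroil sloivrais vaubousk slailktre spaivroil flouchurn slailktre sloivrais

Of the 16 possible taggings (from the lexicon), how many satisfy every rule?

Candidates per position — 1:spaivroil {DET,ADV}; 2:sloivrais {CONJ}; 3:vaubousk {PREP}; 4:slailktre {ADV,VERB}; 5:spaivroil {DET,ADV}; 6:flouchurn {DET}; 7:slailktre {ADV,VERB}; 8:sloivrais {CONJ}.
There are 16 candidate sequences in total.
Checking each against the rules leaves 11 sequences.
Count = 11.

11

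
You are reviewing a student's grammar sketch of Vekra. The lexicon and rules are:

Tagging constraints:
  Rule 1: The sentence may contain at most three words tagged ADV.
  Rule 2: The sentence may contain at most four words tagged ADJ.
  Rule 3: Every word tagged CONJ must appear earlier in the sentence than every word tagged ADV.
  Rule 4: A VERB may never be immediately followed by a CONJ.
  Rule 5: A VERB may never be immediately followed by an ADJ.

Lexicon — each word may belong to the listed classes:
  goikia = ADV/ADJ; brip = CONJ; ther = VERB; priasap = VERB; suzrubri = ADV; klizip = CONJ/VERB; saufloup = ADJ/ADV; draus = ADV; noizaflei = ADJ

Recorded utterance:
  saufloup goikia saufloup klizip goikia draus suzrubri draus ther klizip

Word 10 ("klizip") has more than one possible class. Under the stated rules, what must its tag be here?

Candidates per position — 1:saufloup {ADJ,ADV}; 2:goikia {ADV,ADJ}; 3:saufloup {ADJ,ADV}; 4:klizip {CONJ,VERB}; 5:goikia {ADV,ADJ}; 6:draus {ADV}; 7:suzrubri {ADV}; 8:draus {ADV}; 9:ther {VERB}; 10:klizip {CONJ,VERB}.
Position 1: ADV is ruled out by rule 1; that leaves ADJ.
Position 2: ADV is ruled out by rule 1; that leaves ADJ.
Position 3: ADV is ruled out by rule 1; that leaves ADJ.
Position 5: ADV is ruled out by rule 1; that leaves ADJ.
Position 10: CONJ is ruled out by rule 3; that leaves VERB.
Position 4: VERB is ruled out by rule 5; that leaves CONJ.
The unique satisfying tagging is: ADJ ADJ ADJ CONJ ADJ ADV ADV ADV VERB VERB.
Rule-by-rule: rule 1 ok; rule 2 ok; rule 3 ok; rule 4 ok; rule 5 ok.

VERB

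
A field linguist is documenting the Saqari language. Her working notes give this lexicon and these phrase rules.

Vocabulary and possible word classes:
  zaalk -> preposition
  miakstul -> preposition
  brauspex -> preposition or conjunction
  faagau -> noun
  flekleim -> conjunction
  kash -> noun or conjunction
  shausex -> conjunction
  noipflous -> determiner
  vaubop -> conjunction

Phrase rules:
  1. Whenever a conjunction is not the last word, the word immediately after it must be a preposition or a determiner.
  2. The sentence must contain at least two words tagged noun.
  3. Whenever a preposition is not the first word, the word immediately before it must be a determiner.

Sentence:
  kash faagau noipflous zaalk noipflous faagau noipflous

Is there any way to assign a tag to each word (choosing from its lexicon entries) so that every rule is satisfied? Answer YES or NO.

YES

Candidates per position — 1:kash {noun,conjunction}; 2:faagau {noun}; 3:noipflous {determiner}; 4:zaalk {preposition}; 5:noipflous {determiner}; 6:faagau {noun}; 7:noipflous {determiner}.
One satisfying assignment: noun noun determiner preposition determiner noun determiner.
Rule-by-rule: rule 1 satisfied; rule 2 satisfied; rule 3 satisfied.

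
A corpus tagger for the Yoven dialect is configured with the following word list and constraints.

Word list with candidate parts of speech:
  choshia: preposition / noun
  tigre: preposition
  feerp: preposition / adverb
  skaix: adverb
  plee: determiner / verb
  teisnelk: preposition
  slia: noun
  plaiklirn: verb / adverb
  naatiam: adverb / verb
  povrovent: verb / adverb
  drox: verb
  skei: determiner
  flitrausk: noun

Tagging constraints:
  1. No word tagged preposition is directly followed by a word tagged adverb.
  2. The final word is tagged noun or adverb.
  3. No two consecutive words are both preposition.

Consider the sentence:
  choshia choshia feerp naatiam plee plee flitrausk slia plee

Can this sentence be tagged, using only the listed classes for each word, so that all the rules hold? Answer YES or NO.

NO

Candidates per position — 1:choshia {preposition,noun}; 2:choshia {preposition,noun}; 3:feerp {preposition,adverb}; 4:naatiam {adverb,verb}; 5:plee {determiner,verb}; 6:plee {determiner,verb}; 7:flitrausk {noun}; 8:slia {noun}; 9:plee {determiner,verb}.
Rule 2 cannot be satisfied by any choice of tags from the lexicon.
So there is no consistent tagging.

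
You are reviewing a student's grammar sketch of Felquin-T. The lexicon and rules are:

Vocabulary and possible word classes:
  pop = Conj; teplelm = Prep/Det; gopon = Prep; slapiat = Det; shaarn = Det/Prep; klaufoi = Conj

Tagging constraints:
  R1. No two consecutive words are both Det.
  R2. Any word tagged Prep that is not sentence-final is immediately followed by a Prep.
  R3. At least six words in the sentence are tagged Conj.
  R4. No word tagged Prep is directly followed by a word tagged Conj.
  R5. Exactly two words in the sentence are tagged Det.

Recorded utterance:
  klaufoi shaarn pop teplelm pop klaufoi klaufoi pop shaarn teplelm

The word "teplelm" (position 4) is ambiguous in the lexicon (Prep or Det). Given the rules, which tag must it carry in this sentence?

Det

Candidates per position — 1:klaufoi {Conj}; 2:shaarn {Det,Prep}; 3:pop {Conj}; 4:teplelm {Prep,Det}; 5:pop {Conj}; 6:klaufoi {Conj}; 7:klaufoi {Conj}; 8:pop {Conj}; 9:shaarn {Det,Prep}; 10:teplelm {Prep,Det}.
Position 2: tagging it Prep would leave rule 2 unsatisfiable, so it must be Det.
Position 4: tagging it Prep would leave rule 2 unsatisfiable, so it must be Det.
Position 9: tagging it Det would leave rule 5 unsatisfiable, so it must be Prep.
Position 10: tagging it Det would leave rule 2 unsatisfiable, so it must be Prep.
That leaves exactly one tagging: Conj Det Conj Det Conj Conj Conj Conj Prep Prep.
Verifying each rule — rule 1 satisfied; rule 2 satisfied; rule 3 satisfied; rule 4 satisfied; rule 5 satisfied.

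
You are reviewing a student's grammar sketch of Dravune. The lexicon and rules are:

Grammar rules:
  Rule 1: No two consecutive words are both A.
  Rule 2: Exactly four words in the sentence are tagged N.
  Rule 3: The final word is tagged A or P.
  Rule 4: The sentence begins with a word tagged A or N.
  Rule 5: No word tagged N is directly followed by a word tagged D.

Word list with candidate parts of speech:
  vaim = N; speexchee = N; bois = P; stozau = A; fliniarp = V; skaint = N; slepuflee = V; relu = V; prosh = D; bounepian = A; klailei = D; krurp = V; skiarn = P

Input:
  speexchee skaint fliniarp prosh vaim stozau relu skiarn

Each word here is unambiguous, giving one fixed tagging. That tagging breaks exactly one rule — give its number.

Fixed tagging: N N V D N A V P.
Rule check: R1 ✓, R2 ✗, R3 ✓, R4 ✓, R5 ✓.
Only rule 2 fails.

2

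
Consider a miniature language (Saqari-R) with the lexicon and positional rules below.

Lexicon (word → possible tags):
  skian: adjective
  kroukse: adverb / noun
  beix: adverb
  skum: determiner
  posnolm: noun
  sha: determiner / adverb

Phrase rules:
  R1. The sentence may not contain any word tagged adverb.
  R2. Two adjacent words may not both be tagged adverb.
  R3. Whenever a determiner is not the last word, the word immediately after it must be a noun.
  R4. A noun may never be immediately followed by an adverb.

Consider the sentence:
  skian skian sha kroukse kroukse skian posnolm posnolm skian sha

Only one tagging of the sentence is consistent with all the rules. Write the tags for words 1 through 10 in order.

adjective adjective determiner noun noun adjective noun noun adjective determiner

Candidates per position — 1:skian {adjective}; 2:skian {adjective}; 3:sha {determiner,adverb}; 4:kroukse {adverb,noun}; 5:kroukse {adverb,noun}; 6:skian {adjective}; 7:posnolm {noun}; 8:posnolm {noun}; 9:skian {adjective}; 10:sha {determiner,adverb}.
Position 3: tagging it adverb would leave rule 1 unsatisfiable, so it must be determiner.
Position 4: tagging it adverb would leave rule 1 unsatisfiable, so it must be noun.
Position 5: tagging it adverb would leave rule 1 unsatisfiable, so it must be noun.
Position 10: tagging it adverb would leave rule 1 unsatisfiable, so it must be determiner.
So the tagging must be: adjective adjective determiner noun noun adjective noun noun adjective determiner.
Check: rule 1 satisfied; rule 2 satisfied; rule 3 satisfied; rule 4 satisfied.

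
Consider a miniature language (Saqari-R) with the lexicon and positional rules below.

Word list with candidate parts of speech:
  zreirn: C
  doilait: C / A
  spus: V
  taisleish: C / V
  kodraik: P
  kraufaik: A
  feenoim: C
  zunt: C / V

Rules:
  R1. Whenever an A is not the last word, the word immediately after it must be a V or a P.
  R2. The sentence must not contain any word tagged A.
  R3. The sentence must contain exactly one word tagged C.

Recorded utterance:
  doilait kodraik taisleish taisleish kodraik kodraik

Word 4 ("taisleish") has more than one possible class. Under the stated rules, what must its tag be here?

V

Candidates per position — 1:doilait {C,A}; 2:kodraik {P}; 3:taisleish {C,V}; 4:taisleish {C,V}; 5:kodraik {P}; 6:kodraik {P}.
Position 1: tagging it A would leave rule 2 unsatisfiable, so it must be C.
Position 3: tagging it C would leave rule 3 unsatisfiable, so it must be V.
Position 4: tagging it C would leave rule 3 unsatisfiable, so it must be V.
The only consistent sequence is: C P V V P P.
Check: rule 1 ok; rule 2 ok; rule 3 ok.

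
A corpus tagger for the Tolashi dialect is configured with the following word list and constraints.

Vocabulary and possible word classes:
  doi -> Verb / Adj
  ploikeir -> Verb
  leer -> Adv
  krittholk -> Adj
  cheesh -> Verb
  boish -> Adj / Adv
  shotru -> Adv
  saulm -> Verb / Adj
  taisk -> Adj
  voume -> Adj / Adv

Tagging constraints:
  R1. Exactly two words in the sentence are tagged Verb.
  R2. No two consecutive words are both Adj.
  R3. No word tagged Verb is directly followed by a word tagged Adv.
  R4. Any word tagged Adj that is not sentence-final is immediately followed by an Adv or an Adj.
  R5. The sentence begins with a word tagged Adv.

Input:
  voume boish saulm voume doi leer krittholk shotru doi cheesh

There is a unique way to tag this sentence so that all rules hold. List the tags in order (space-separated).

Candidates per position — 1:voume {Adj,Adv}; 2:boish {Adj,Adv}; 3:saulm {Verb,Adj}; 4:voume {Adj,Adv}; 5:doi {Verb,Adj}; 6:leer {Adv}; 7:krittholk {Adj}; 8:shotru {Adv}; 9:doi {Verb,Adj}; 10:cheesh {Verb}.
Position 1: Adj is ruled out by rule 5; that leaves Adv.
Position 5: Verb is ruled out by rule 3; that leaves Adj.
Position 9: Adj is ruled out by rule 4; that leaves Verb.
Position 3: Verb is ruled out by rule 1; that leaves Adj.
Position 4: Adj is ruled out by rule 2; that leaves Adv.
Position 2: Adj is ruled out by rule 2; that leaves Adv.
The unique satisfying tagging is: Adv Adv Adj Adv Adj Adv Adj Adv Verb Verb.
Checking: rule 1 satisfied; rule 2 satisfied; rule 3 satisfied; rule 4 satisfied; rule 5 satisfied.

Adv Adv Adj Adv Adj Adv Adj Adv Verb Verb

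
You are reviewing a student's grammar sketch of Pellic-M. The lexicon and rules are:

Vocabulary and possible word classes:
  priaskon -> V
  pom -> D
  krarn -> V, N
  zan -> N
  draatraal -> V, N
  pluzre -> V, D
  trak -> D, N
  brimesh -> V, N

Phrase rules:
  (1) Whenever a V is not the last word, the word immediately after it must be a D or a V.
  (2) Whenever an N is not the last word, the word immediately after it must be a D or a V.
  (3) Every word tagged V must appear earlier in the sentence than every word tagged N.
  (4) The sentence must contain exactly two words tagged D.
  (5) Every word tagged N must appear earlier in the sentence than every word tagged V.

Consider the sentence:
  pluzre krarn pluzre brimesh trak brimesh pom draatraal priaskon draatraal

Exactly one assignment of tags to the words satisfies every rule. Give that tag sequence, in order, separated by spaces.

V V V V D V D V V V

Candidates per position — 1:pluzre {V,D}; 2:krarn {V,N}; 3:pluzre {V,D}; 4:brimesh {V,N}; 5:trak {D,N}; 6:brimesh {V,N}; 7:pom {D}; 8:draatraal {V,N}; 9:priaskon {V}; 10:draatraal {V,N}.
Position 2: tagging it N would leave rule 3 unsatisfiable, so it must be V.
Position 4: tagging it N would leave rule 3 unsatisfiable, so it must be V.
Position 5: tagging it N would leave rule 1 unsatisfiable, so it must be D.
Position 6: tagging it N would leave rule 3 unsatisfiable, so it must be V.
Position 8: tagging it N would leave rule 3 unsatisfiable, so it must be V.
Position 10: tagging it N would leave rule 1 unsatisfiable, so it must be V.
Position 1: tagging it D would leave rule 4 unsatisfiable, so it must be V.
Position 3: tagging it D would leave rule 4 unsatisfiable, so it must be V.
The unique satisfying tagging is: V V V V D V D V V V.
Rule-by-rule: rule 1 satisfied; rule 2 satisfied; rule 3 satisfied; rule 4 satisfied; rule 5 satisfied.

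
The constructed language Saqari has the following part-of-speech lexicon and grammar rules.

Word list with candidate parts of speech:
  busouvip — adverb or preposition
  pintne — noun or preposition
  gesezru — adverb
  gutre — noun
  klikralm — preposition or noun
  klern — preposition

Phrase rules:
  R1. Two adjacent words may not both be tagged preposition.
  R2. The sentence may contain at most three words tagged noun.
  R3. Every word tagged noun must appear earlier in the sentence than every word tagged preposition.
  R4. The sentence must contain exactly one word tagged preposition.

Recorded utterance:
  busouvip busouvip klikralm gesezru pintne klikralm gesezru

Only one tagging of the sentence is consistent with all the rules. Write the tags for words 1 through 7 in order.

adverb adverb noun adverb noun preposition adverb

Candidates per position — 1:busouvip {adverb,preposition}; 2:busouvip {adverb,preposition}; 3:klikralm {preposition,noun}; 4:gesezru {adverb}; 5:pintne {noun,preposition}; 6:klikralm {preposition,noun}; 7:gesezru {adverb}.
The remaining ambiguous positions (1, 2, 3, 5, 6) are resolved jointly — only one combination satisfies every rule.
The unique satisfying tagging is: adverb adverb noun adverb noun preposition adverb.
Checking: rule 1 satisfied; rule 2 satisfied; rule 3 satisfied; rule 4 satisfied.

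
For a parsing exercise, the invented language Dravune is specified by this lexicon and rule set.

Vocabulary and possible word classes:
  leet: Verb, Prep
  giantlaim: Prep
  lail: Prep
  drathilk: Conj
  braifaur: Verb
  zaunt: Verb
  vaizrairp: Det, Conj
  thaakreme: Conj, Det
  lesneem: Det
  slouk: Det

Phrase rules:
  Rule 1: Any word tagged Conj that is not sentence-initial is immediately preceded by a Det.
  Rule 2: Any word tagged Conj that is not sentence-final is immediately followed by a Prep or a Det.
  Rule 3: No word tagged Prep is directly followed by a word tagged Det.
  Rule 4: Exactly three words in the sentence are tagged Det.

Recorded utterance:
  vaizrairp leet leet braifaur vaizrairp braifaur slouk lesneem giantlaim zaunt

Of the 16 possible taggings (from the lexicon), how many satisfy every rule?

Candidates per position — 1:vaizrairp {Det,Conj}; 2:leet {Verb,Prep}; 3:leet {Verb,Prep}; 4:braifaur {Verb}; 5:vaizrairp {Det,Conj}; 6:braifaur {Verb}; 7:slouk {Det}; 8:lesneem {Det}; 9:giantlaim {Prep}; 10:zaunt {Verb}.
There are 16 candidate sequences in total.
The sequences that satisfy every rule: Conj Prep Verb Verb Det Verb Det Det Prep Verb; Conj Prep Prep Verb Det Verb Det Det Prep Verb.
Count = 2.

2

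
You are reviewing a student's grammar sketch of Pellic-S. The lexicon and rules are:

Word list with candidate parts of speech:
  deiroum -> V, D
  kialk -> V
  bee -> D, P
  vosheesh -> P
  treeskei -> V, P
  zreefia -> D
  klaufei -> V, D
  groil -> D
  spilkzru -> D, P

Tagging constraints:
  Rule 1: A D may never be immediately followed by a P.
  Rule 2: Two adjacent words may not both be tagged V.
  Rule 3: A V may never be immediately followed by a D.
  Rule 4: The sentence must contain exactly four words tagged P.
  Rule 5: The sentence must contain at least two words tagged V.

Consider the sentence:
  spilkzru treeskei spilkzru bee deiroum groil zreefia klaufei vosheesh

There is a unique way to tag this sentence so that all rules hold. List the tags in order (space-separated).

P V P P D D D V P

Candidates per position — 1:spilkzru {D,P}; 2:treeskei {V,P}; 3:spilkzru {D,P}; 4:bee {D,P}; 5:deiroum {V,D}; 6:groil {D}; 7:zreefia {D}; 8:klaufei {V,D}; 9:vosheesh {P}.
Position 5: V is ruled out by rule 3; that leaves D.
Position 8: D is ruled out by rule 1; that leaves V.
Position 2: P is ruled out by rule 5; that leaves V.
Position 3: D is ruled out by rule 3; that leaves P.
Position 4: D is ruled out by rule 4; that leaves P.
Position 1: D is ruled out by rule 4; that leaves P.
That leaves exactly one tagging: P V P P D D D V P.
Verifying each rule — rule 1 ✓; rule 2 ✓; rule 3 ✓; rule 4 ✓; rule 5 ✓.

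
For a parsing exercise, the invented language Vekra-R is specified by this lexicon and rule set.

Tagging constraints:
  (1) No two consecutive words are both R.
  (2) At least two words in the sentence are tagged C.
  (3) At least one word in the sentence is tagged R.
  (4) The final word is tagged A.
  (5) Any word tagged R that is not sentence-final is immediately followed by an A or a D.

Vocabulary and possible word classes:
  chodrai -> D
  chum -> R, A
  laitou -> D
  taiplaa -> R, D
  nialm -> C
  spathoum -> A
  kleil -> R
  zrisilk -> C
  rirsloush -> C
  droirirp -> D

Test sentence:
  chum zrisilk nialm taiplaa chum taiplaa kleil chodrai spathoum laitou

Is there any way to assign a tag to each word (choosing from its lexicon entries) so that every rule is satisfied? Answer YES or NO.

NO

Candidates per position — 1:chum {R,A}; 2:zrisilk {C}; 3:nialm {C}; 4:taiplaa {R,D}; 5:chum {R,A}; 6:taiplaa {R,D}; 7:kleil {R}; 8:chodrai {D}; 9:spathoum {A}; 10:laitou {D}.
Rule 4 cannot be satisfied by any choice of tags from the lexicon.
So there is no consistent tagging.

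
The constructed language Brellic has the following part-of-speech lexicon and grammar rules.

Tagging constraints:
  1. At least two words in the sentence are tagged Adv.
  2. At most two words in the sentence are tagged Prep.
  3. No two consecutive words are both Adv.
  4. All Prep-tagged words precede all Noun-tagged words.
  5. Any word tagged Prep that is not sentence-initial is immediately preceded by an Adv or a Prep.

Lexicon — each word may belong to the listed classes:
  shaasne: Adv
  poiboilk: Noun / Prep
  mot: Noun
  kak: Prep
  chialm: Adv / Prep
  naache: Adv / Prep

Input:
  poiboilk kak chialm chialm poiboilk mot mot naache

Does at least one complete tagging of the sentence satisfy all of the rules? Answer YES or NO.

Candidates per position — 1:poiboilk {Noun,Prep}; 2:kak {Prep}; 3:chialm {Adv,Prep}; 4:chialm {Adv,Prep}; 5:poiboilk {Noun,Prep}; 6:mot {Noun}; 7:mot {Noun}; 8:naache {Adv,Prep}.
Every candidate sequence violates at least one rule; no consistent tagging exists.

NO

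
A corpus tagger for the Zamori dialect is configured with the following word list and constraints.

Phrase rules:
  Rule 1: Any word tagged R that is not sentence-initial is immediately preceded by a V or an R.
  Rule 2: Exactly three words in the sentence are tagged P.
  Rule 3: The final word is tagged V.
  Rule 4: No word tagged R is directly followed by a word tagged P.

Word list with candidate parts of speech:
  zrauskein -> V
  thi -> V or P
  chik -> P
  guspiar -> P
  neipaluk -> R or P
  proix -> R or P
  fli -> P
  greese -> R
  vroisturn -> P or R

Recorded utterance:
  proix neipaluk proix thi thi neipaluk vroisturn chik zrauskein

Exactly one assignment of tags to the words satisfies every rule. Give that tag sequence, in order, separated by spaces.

Candidates per position — 1:proix {R,P}; 2:neipaluk {R,P}; 3:proix {R,P}; 4:thi {V,P}; 5:thi {V,P}; 6:neipaluk {R,P}; 7:vroisturn {P,R}; 8:chik {P}; 9:zrauskein {V}.
Word 6 cannot be R — rule 4 would then fail for every completion. It is P.
Word 7 cannot be R — rule 1 would then fail for every completion. It is P.
Word 1 cannot be P — rule 2 would then fail for every completion. It is R.
Word 2 cannot be P — rule 2 would then fail for every completion. It is R.
Word 3 cannot be P — rule 2 would then fail for every completion. It is R.
Word 4 cannot be P — rule 2 would then fail for every completion. It is V.
Word 5 cannot be P — rule 2 would then fail for every completion. It is V.
The only consistent sequence is: R R R V V P P P V.
Verifying each rule — rule 1 satisfied; rule 2 satisfied; rule 3 satisfied; rule 4 satisfied.

R R R V V P P P V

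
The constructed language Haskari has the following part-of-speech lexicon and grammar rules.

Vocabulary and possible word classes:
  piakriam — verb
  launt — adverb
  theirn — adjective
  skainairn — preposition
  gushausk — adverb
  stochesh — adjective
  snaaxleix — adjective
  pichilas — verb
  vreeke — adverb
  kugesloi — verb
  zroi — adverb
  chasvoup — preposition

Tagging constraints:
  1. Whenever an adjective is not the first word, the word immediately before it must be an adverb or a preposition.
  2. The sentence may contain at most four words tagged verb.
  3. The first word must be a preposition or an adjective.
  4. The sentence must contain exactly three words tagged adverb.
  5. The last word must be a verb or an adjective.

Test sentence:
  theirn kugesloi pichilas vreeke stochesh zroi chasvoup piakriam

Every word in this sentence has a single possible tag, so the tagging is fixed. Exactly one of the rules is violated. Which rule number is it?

Fixed tagging: adjective verb verb adverb adjective adverb preposition verb.
Checking each rule: R1 ✓, R2 ✓, R3 ✓, R4 ✗, R5 ✓.
Only rule 4 fails.

4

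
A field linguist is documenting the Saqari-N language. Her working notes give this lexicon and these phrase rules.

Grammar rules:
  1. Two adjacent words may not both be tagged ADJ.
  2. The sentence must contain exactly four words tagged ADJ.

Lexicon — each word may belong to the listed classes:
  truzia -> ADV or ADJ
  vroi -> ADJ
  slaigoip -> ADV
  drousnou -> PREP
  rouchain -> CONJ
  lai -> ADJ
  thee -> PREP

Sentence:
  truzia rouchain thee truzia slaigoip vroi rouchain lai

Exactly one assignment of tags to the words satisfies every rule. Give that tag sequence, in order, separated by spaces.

ADJ CONJ PREP ADJ ADV ADJ CONJ ADJ

Candidates per position — 1:truzia {ADV,ADJ}; 2:rouchain {CONJ}; 3:thee {PREP}; 4:truzia {ADV,ADJ}; 5:slaigoip {ADV}; 6:vroi {ADJ}; 7:rouchain {CONJ}; 8:lai {ADJ}.
Word 1 cannot be ADV — rule 2 would then fail for every completion. It is ADJ.
Word 4 cannot be ADV — rule 2 would then fail for every completion. It is ADJ.
The unique satisfying tagging is: ADJ CONJ PREP ADJ ADV ADJ CONJ ADJ.
Check: rule 1 holds; rule 2 holds.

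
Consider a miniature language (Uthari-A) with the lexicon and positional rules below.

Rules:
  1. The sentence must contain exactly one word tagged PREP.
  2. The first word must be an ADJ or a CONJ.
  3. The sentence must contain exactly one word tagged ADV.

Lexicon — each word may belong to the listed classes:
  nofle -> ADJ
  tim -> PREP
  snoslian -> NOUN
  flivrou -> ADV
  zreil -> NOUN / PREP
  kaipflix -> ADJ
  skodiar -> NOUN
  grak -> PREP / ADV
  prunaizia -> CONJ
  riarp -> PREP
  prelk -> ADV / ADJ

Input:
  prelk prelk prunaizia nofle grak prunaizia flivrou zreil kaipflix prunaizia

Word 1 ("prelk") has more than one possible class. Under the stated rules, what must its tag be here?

ADJ

Candidates per position — 1:prelk {ADV,ADJ}; 2:prelk {ADV,ADJ}; 3:prunaizia {CONJ}; 4:nofle {ADJ}; 5:grak {PREP,ADV}; 6:prunaizia {CONJ}; 7:flivrou {ADV}; 8:zreil {NOUN,PREP}; 9:kaipflix {ADJ}; 10:prunaizia {CONJ}.
Position 1: ADV is ruled out by rule 2; that leaves ADJ.
Position 2: ADV is ruled out by rule 3; that leaves ADJ.
Position 5: ADV is ruled out by rule 3; that leaves PREP.
Position 8: PREP is ruled out by rule 1; that leaves NOUN.
So the tagging must be: ADJ ADJ CONJ ADJ PREP CONJ ADV NOUN ADJ CONJ.
Checking: rule 1 satisfied; rule 2 satisfied; rule 3 satisfied.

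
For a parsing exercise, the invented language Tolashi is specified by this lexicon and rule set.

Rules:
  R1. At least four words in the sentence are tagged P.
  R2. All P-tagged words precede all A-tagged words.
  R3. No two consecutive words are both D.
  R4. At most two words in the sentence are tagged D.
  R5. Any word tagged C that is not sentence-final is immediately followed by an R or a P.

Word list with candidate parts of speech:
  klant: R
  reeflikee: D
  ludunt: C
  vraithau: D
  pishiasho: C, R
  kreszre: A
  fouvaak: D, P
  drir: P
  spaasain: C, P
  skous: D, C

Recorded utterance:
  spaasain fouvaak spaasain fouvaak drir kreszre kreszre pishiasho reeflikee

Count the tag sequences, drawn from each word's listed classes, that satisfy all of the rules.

5

Candidates per position — 1:spaasain {C,P}; 2:fouvaak {D,P}; 3:spaasain {C,P}; 4:fouvaak {D,P}; 5:drir {P}; 6:kreszre {A}; 7:kreszre {A}; 8:pishiasho {C,R}; 9:reeflikee {D}.
There are 32 candidate sequences in total.
The sequences that satisfy every rule: C P P P P A A R D; P D P P P A A R D; P P C P P A A R D; P P P D P A A R D; P P P P P A A R D.
Count = 5.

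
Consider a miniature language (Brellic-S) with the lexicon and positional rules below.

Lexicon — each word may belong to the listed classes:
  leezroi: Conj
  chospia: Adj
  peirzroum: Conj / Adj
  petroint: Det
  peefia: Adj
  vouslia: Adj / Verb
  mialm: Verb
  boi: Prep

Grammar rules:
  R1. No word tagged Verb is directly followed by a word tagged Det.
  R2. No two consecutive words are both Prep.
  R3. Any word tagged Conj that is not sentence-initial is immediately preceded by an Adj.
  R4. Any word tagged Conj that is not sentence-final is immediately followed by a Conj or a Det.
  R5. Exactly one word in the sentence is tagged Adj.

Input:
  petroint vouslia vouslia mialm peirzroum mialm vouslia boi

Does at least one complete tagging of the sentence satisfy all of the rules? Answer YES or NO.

Candidates per position — 1:petroint {Det}; 2:vouslia {Adj,Verb}; 3:vouslia {Adj,Verb}; 4:mialm {Verb}; 5:peirzroum {Conj,Adj}; 6:mialm {Verb}; 7:vouslia {Adj,Verb}; 8:boi {Prep}.
One satisfying assignment: Det Verb Verb Verb Adj Verb Verb Prep.
Verifying each rule — rule 1 holds; rule 2 holds; rule 3 holds; rule 4 holds; rule 5 holds.

YES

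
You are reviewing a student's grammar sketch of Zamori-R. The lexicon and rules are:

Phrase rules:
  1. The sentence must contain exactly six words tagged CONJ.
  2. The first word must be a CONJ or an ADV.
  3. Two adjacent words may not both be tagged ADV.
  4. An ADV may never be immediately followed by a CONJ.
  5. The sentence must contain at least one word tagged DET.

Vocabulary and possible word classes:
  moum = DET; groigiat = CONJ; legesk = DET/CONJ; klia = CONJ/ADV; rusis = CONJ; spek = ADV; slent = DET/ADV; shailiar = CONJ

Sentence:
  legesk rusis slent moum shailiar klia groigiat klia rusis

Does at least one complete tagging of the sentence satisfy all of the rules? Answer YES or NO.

NO

Candidates per position — 1:legesk {DET,CONJ}; 2:rusis {CONJ}; 3:slent {DET,ADV}; 4:moum {DET}; 5:shailiar {CONJ}; 6:klia {CONJ,ADV}; 7:groigiat {CONJ}; 8:klia {CONJ,ADV}; 9:rusis {CONJ}.
Every candidate sequence violates at least one rule; no consistent tagging exists.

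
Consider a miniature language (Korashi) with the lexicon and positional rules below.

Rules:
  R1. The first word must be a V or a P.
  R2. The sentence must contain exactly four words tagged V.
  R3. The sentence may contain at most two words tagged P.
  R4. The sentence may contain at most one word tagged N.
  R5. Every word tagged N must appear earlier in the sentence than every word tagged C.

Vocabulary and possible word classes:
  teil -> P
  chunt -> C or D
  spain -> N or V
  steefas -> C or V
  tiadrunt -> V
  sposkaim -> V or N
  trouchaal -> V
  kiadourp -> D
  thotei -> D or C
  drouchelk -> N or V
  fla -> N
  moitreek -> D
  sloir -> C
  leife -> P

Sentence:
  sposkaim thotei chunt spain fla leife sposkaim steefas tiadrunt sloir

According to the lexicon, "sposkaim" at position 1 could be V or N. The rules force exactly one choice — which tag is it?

V

Candidates per position — 1:sposkaim {V,N}; 2:thotei {D,C}; 3:chunt {C,D}; 4:spain {N,V}; 5:fla {N}; 6:leife {P}; 7:sposkaim {V,N}; 8:steefas {C,V}; 9:tiadrunt {V}; 10:sloir {C}.
At position 1, choosing N makes rule 1 impossible to satisfy; hence V.
At position 2, choosing C makes rule 5 impossible to satisfy; hence D.
At position 3, choosing C makes rule 5 impossible to satisfy; hence D.
At position 4, choosing N makes rule 4 impossible to satisfy; hence V.
At position 7, choosing N makes rule 4 impossible to satisfy; hence V.
At position 8, choosing V makes rule 2 impossible to satisfy; hence C.
So the tagging must be: V D D V N P V C V C.
Verifying each rule — rule 1 holds; rule 2 holds; rule 3 holds; rule 4 holds; rule 5 holds.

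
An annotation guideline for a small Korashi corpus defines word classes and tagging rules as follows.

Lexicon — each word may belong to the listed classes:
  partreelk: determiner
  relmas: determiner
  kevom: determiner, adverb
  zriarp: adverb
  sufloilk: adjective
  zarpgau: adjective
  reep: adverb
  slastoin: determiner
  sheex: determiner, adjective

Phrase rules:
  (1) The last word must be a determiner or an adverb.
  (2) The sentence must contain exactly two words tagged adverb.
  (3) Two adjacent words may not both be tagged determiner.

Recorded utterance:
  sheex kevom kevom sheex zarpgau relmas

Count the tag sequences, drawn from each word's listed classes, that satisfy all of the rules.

4

Candidates per position — 1:sheex {determiner,adjective}; 2:kevom {determiner,adverb}; 3:kevom {determiner,adverb}; 4:sheex {determiner,adjective}; 5:zarpgau {adjective}; 6:relmas {determiner}.
There are 16 candidate sequences in total.
The sequences that satisfy every rule: determiner adverb adverb determiner adjective determiner; determiner adverb adverb adjective adjective determiner; adjective adverb adverb determiner adjective determiner; adjective adverb adverb adjective adjective determiner.
Count = 4.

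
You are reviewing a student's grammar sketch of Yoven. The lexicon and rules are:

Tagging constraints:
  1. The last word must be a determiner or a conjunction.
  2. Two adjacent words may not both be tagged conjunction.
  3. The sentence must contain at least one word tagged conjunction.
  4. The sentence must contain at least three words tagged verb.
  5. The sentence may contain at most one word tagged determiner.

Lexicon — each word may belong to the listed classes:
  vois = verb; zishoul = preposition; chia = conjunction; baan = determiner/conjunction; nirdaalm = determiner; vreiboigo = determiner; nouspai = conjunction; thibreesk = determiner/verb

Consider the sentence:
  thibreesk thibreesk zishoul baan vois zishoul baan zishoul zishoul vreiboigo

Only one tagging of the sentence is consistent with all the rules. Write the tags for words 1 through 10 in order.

verb verb preposition conjunction verb preposition conjunction preposition preposition determiner

Candidates per position — 1:thibreesk {determiner,verb}; 2:thibreesk {determiner,verb}; 3:zishoul {preposition}; 4:baan {determiner,conjunction}; 5:vois {verb}; 6:zishoul {preposition}; 7:baan {determiner,conjunction}; 8:zishoul {preposition}; 9:zishoul {preposition}; 10:vreiboigo {determiner}.
Position 1: determiner is ruled out by rule 4; that leaves verb.
Position 2: determiner is ruled out by rule 4; that leaves verb.
Position 4: determiner is ruled out by rule 5; that leaves conjunction.
Position 7: determiner is ruled out by rule 5; that leaves conjunction.
So the tagging must be: verb verb preposition conjunction verb preposition conjunction preposition preposition determiner.
Rule-by-rule: rule 1 holds; rule 2 holds; rule 3 holds; rule 4 holds; rule 5 holds.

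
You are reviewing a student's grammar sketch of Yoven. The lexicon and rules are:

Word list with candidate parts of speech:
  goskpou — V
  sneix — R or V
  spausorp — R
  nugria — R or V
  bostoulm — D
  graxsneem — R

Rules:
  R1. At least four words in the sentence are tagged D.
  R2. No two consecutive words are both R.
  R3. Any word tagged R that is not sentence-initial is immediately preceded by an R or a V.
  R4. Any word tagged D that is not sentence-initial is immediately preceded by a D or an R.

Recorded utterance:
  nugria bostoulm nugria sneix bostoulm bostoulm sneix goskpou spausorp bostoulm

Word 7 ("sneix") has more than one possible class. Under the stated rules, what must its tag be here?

Candidates per position — 1:nugria {R,V}; 2:bostoulm {D}; 3:nugria {R,V}; 4:sneix {R,V}; 5:bostoulm {D}; 6:bostoulm {D}; 7:sneix {R,V}; 8:goskpou {V}; 9:spausorp {R}; 10:bostoulm {D}.
Word 1 cannot be V — rule 4 would then fail for every completion. It is R.
Word 3 cannot be R — rule 3 would then fail for every completion. It is V.
Word 4 cannot be V — rule 4 would then fail for every completion. It is R.
Word 7 cannot be R — rule 3 would then fail for every completion. It is V.
So the tagging must be: R D V R D D V V R D.
Check: rule 1 ok; rule 2 ok; rule 3 ok; rule 4 ok.

V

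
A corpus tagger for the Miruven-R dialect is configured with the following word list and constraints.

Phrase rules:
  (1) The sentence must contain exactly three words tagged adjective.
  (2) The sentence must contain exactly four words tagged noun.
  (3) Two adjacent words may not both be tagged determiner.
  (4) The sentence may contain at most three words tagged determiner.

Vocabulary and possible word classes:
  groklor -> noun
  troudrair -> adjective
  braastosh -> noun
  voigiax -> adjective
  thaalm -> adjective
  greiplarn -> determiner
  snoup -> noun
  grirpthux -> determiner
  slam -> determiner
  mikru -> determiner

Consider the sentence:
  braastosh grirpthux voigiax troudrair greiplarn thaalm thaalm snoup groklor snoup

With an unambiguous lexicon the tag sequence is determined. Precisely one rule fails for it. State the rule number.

Fixed tagging: noun determiner adjective adjective determiner adjective adjective noun noun noun.
Checking each rule: R1 violated, R2 holds, R3 holds, R4 holds.
Only rule 1 fails.

1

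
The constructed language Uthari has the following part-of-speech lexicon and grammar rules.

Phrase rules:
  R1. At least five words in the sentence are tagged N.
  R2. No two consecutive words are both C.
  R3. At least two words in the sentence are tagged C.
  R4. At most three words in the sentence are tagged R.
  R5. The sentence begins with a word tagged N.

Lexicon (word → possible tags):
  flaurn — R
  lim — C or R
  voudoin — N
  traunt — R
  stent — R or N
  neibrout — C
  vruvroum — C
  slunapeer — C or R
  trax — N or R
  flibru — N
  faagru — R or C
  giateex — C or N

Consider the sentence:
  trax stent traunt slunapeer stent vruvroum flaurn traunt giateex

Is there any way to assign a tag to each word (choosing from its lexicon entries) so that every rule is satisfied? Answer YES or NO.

NO

Candidates per position — 1:trax {N,R}; 2:stent {R,N}; 3:traunt {R}; 4:slunapeer {C,R}; 5:stent {R,N}; 6:vruvroum {C}; 7:flaurn {R}; 8:traunt {R}; 9:giateex {C,N}.
Rule 1 cannot be satisfied by any choice of tags from the lexicon.
So there is no consistent tagging.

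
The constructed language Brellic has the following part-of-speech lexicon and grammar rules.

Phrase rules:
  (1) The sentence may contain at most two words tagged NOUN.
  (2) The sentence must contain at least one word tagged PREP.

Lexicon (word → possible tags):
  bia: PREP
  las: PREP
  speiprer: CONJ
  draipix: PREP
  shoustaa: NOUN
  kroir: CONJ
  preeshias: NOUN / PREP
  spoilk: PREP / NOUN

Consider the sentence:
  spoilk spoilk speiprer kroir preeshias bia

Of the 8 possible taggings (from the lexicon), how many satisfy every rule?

Candidates per position — 1:spoilk {PREP,NOUN}; 2:spoilk {PREP,NOUN}; 3:speiprer {CONJ}; 4:kroir {CONJ}; 5:preeshias {NOUN,PREP}; 6:bia {PREP}.
There are 8 candidate sequences in total.
Checking each against the rules leaves 7 sequences.
Count = 7.

7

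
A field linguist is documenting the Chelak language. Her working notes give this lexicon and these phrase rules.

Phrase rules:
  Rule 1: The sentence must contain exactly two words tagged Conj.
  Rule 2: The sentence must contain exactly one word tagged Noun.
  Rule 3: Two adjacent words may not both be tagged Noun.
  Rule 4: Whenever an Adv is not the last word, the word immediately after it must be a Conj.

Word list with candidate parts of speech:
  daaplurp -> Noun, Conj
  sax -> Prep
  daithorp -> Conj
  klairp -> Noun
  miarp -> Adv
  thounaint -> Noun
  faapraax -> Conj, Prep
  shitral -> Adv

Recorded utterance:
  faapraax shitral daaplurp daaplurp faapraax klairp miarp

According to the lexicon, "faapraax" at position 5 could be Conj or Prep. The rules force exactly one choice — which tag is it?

Candidates per position — 1:faapraax {Conj,Prep}; 2:shitral {Adv}; 3:daaplurp {Noun,Conj}; 4:daaplurp {Noun,Conj}; 5:faapraax {Conj,Prep}; 6:klairp {Noun}; 7:miarp {Adv}.
Position 3: Noun is ruled out by rule 2; that leaves Conj.
Position 4: Noun is ruled out by rule 2; that leaves Conj.
Position 5: Conj is ruled out by rule 1; that leaves Prep.
Position 1: Conj is ruled out by rule 1; that leaves Prep.
So the tagging must be: Prep Adv Conj Conj Prep Noun Adv.
Rule-by-rule: rule 1 satisfied; rule 2 satisfied; rule 3 satisfied; rule 4 satisfied.

Prep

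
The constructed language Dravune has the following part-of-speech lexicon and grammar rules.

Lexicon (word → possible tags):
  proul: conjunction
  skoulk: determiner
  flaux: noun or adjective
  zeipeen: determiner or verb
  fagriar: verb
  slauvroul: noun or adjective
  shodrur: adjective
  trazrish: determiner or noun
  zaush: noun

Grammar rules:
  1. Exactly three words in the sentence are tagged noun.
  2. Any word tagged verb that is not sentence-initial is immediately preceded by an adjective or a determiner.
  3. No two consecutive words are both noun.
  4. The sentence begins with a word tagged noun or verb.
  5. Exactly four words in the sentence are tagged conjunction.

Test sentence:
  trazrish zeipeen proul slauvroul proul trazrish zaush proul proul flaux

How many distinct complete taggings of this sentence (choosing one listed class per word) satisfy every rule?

Candidates per position — 1:trazrish {determiner,noun}; 2:zeipeen {determiner,verb}; 3:proul {conjunction}; 4:slauvroul {noun,adjective}; 5:proul {conjunction}; 6:trazrish {determiner,noun}; 7:zaush {noun}; 8:proul {conjunction}; 9:proul {conjunction}; 10:flaux {noun,adjective}.
There are 32 candidate sequences in total.
The sequences that satisfy every rule: noun determiner conjunction noun conjunction determiner noun conjunction conjunction adjective; noun determiner conjunction adjective conjunction determiner noun conjunction conjunction noun.
Count = 2.

2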